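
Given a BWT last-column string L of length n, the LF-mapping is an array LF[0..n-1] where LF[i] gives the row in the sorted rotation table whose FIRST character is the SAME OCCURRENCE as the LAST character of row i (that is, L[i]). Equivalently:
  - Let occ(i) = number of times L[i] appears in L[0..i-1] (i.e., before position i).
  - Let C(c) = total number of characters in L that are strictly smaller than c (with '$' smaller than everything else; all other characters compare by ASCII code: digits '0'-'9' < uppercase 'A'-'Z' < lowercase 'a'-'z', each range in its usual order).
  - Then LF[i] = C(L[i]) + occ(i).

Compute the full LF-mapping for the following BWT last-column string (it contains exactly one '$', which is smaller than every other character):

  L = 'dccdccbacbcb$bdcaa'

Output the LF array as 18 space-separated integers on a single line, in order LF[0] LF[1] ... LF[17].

Char counts: '$':1, 'a':3, 'b':4, 'c':7, 'd':3
C (first-col start): C('$')=0, C('a')=1, C('b')=4, C('c')=8, C('d')=15
L[0]='d': occ=0, LF[0]=C('d')+0=15+0=15
L[1]='c': occ=0, LF[1]=C('c')+0=8+0=8
L[2]='c': occ=1, LF[2]=C('c')+1=8+1=9
L[3]='d': occ=1, LF[3]=C('d')+1=15+1=16
L[4]='c': occ=2, LF[4]=C('c')+2=8+2=10
L[5]='c': occ=3, LF[5]=C('c')+3=8+3=11
L[6]='b': occ=0, LF[6]=C('b')+0=4+0=4
L[7]='a': occ=0, LF[7]=C('a')+0=1+0=1
L[8]='c': occ=4, LF[8]=C('c')+4=8+4=12
L[9]='b': occ=1, LF[9]=C('b')+1=4+1=5
L[10]='c': occ=5, LF[10]=C('c')+5=8+5=13
L[11]='b': occ=2, LF[11]=C('b')+2=4+2=6
L[12]='$': occ=0, LF[12]=C('$')+0=0+0=0
L[13]='b': occ=3, LF[13]=C('b')+3=4+3=7
L[14]='d': occ=2, LF[14]=C('d')+2=15+2=17
L[15]='c': occ=6, LF[15]=C('c')+6=8+6=14
L[16]='a': occ=1, LF[16]=C('a')+1=1+1=2
L[17]='a': occ=2, LF[17]=C('a')+2=1+2=3

Answer: 15 8 9 16 10 11 4 1 12 5 13 6 0 7 17 14 2 3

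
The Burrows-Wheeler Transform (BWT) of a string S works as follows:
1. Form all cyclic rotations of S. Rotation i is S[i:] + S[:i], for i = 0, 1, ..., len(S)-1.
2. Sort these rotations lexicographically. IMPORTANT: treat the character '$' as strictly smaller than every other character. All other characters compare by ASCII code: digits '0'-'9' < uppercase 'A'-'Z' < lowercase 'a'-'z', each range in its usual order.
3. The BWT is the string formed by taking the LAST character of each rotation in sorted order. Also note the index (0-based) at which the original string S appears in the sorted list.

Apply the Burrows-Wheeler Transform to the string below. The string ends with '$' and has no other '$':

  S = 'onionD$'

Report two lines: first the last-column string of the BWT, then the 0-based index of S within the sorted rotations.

All 7 rotations (rotation i = S[i:]+S[:i]):
  rot[0] = onionD$
  rot[1] = nionD$o
  rot[2] = ionD$on
  rot[3] = onD$oni
  rot[4] = nD$onio
  rot[5] = D$onion
  rot[6] = $onionD
Sorted (with $ < everything):
  sorted[0] = $onionD  (last char: 'D')
  sorted[1] = D$onion  (last char: 'n')
  sorted[2] = ionD$on  (last char: 'n')
  sorted[3] = nD$onio  (last char: 'o')
  sorted[4] = nionD$o  (last char: 'o')
  sorted[5] = onD$oni  (last char: 'i')
  sorted[6] = onionD$  (last char: '$')
Last column: Dnnooi$
Original string S is at sorted index 6

Answer: Dnnooi$
6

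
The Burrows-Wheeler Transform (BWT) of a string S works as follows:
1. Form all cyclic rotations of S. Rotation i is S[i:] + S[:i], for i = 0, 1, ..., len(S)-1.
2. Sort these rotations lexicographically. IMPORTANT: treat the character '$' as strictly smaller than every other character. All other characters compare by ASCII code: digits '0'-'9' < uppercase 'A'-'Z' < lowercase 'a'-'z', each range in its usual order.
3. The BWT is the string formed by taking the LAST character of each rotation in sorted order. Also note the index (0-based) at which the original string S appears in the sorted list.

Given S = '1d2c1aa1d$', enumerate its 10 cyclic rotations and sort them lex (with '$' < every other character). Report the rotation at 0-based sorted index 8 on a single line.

All 10 rotations (rotation i = S[i:]+S[:i]):
  rot[0] = 1d2c1aa1d$
  rot[1] = d2c1aa1d$1
  rot[2] = 2c1aa1d$1d
  rot[3] = c1aa1d$1d2
  rot[4] = 1aa1d$1d2c
  rot[5] = aa1d$1d2c1
  rot[6] = a1d$1d2c1a
  rot[7] = 1d$1d2c1aa
  rot[8] = d$1d2c1aa1
  rot[9] = $1d2c1aa1d
Sorted (with $ < everything):
  sorted[0] = $1d2c1aa1d
  sorted[1] = 1aa1d$1d2c
  sorted[2] = 1d$1d2c1aa
  sorted[3] = 1d2c1aa1d$
  sorted[4] = 2c1aa1d$1d
  sorted[5] = a1d$1d2c1a
  sorted[6] = aa1d$1d2c1
  sorted[7] = c1aa1d$1d2
  sorted[8] = d$1d2c1aa1
  sorted[9] = d2c1aa1d$1
sorted[8] = d$1d2c1aa1

Answer: d$1d2c1aa1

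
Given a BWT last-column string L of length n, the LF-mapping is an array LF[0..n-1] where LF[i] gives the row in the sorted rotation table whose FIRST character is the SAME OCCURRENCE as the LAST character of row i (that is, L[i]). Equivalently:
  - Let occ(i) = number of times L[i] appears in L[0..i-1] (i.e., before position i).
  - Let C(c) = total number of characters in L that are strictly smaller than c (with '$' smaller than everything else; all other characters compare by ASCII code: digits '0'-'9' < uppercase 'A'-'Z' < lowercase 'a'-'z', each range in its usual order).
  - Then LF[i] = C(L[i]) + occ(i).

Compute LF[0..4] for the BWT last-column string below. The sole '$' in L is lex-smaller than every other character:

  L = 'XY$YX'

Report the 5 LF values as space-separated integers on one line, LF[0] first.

Char counts: '$':1, 'X':2, 'Y':2
C (first-col start): C('$')=0, C('X')=1, C('Y')=3
L[0]='X': occ=0, LF[0]=C('X')+0=1+0=1
L[1]='Y': occ=0, LF[1]=C('Y')+0=3+0=3
L[2]='$': occ=0, LF[2]=C('$')+0=0+0=0
L[3]='Y': occ=1, LF[3]=C('Y')+1=3+1=4
L[4]='X': occ=1, LF[4]=C('X')+1=1+1=2

Answer: 1 3 0 4 2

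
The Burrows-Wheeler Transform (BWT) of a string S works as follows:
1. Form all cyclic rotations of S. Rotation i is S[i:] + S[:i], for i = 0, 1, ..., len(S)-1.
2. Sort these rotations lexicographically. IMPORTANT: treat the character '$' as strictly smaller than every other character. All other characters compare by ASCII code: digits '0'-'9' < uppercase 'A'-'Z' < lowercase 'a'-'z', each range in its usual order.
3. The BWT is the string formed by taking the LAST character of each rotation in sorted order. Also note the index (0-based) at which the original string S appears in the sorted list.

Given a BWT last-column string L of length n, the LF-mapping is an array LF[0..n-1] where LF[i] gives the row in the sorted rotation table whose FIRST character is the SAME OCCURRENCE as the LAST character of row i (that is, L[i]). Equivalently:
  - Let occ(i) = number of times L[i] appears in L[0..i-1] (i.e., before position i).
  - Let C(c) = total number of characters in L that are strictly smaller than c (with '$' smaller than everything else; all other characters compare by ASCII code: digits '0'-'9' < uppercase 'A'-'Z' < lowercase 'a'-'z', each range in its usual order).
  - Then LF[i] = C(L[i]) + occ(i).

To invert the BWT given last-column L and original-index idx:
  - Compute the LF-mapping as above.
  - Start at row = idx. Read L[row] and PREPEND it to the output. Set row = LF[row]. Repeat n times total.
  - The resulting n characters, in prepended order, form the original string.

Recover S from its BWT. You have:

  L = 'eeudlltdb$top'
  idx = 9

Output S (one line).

LF mapping: 4 5 12 2 6 7 10 3 1 0 11 8 9
Walk LF starting at row 9, prepending L[row]:
  step 1: row=9, L[9]='$', prepend. Next row=LF[9]=0
  step 2: row=0, L[0]='e', prepend. Next row=LF[0]=4
  step 3: row=4, L[4]='l', prepend. Next row=LF[4]=6
  step 4: row=6, L[6]='t', prepend. Next row=LF[6]=10
  step 5: row=10, L[10]='t', prepend. Next row=LF[10]=11
  step 6: row=11, L[11]='o', prepend. Next row=LF[11]=8
  step 7: row=8, L[8]='b', prepend. Next row=LF[8]=1
  step 8: row=1, L[1]='e', prepend. Next row=LF[1]=5
  step 9: row=5, L[5]='l', prepend. Next row=LF[5]=7
  step 10: row=7, L[7]='d', prepend. Next row=LF[7]=3
  step 11: row=3, L[3]='d', prepend. Next row=LF[3]=2
  step 12: row=2, L[2]='u', prepend. Next row=LF[2]=12
  step 13: row=12, L[12]='p', prepend. Next row=LF[12]=9
Reversed output: puddlebottle$

Answer: puddlebottle$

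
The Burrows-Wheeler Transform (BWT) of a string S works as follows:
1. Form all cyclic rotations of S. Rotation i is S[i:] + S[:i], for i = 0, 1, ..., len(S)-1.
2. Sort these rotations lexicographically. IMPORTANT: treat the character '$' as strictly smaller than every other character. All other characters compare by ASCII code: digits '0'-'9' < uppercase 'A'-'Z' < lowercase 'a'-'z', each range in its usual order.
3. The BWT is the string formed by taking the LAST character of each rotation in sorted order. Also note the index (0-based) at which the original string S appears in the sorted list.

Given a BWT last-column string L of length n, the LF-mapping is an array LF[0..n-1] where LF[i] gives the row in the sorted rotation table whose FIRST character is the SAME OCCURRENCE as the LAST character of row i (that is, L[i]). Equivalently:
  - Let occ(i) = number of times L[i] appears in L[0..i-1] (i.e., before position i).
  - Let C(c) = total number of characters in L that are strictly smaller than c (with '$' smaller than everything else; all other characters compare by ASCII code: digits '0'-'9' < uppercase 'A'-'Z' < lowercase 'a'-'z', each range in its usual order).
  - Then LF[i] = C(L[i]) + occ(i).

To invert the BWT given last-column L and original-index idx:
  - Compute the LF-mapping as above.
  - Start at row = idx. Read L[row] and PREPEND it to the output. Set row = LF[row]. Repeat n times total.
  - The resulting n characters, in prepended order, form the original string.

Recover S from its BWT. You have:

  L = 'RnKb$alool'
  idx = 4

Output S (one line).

LF mapping: 2 7 1 4 0 3 5 8 9 6
Walk LF starting at row 4, prepending L[row]:
  step 1: row=4, L[4]='$', prepend. Next row=LF[4]=0
  step 2: row=0, L[0]='R', prepend. Next row=LF[0]=2
  step 3: row=2, L[2]='K', prepend. Next row=LF[2]=1
  step 4: row=1, L[1]='n', prepend. Next row=LF[1]=7
  step 5: row=7, L[7]='o', prepend. Next row=LF[7]=8
  step 6: row=8, L[8]='o', prepend. Next row=LF[8]=9
  step 7: row=9, L[9]='l', prepend. Next row=LF[9]=6
  step 8: row=6, L[6]='l', prepend. Next row=LF[6]=5
  step 9: row=5, L[5]='a', prepend. Next row=LF[5]=3
  step 10: row=3, L[3]='b', prepend. Next row=LF[3]=4
Reversed output: balloonKR$

Answer: balloonKR$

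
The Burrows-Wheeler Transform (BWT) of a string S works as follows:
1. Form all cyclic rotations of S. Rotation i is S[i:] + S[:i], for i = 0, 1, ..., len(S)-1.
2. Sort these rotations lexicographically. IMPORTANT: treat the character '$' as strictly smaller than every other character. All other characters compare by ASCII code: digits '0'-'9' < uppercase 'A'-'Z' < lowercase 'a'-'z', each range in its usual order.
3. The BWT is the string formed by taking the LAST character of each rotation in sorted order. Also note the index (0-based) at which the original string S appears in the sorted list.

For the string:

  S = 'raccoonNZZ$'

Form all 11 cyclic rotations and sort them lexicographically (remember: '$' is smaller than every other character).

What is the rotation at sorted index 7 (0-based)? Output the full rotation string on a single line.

All 11 rotations (rotation i = S[i:]+S[:i]):
  rot[0] = raccoonNZZ$
  rot[1] = accoonNZZ$r
  rot[2] = ccoonNZZ$ra
  rot[3] = coonNZZ$rac
  rot[4] = oonNZZ$racc
  rot[5] = onNZZ$racco
  rot[6] = nNZZ$raccoo
  rot[7] = NZZ$raccoon
  rot[8] = ZZ$raccoonN
  rot[9] = Z$raccoonNZ
  rot[10] = $raccoonNZZ
Sorted (with $ < everything):
  sorted[0] = $raccoonNZZ
  sorted[1] = NZZ$raccoon
  sorted[2] = Z$raccoonNZ
  sorted[3] = ZZ$raccoonN
  sorted[4] = accoonNZZ$r
  sorted[5] = ccoonNZZ$ra
  sorted[6] = coonNZZ$rac
  sorted[7] = nNZZ$raccoo
  sorted[8] = onNZZ$racco
  sorted[9] = oonNZZ$racc
  sorted[10] = raccoonNZZ$
sorted[7] = nNZZ$raccoo

Answer: nNZZ$raccoo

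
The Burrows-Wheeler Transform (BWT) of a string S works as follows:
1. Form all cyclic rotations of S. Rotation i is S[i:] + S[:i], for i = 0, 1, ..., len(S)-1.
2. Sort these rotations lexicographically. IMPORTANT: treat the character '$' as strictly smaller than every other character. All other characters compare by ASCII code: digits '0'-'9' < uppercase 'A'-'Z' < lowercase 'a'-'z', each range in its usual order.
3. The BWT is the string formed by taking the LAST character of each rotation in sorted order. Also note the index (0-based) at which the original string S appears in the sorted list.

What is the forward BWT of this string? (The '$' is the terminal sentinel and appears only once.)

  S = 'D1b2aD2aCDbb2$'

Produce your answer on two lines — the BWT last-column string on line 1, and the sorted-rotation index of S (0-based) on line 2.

Answer: 2DbDba$aC22b1D
6

Derivation:
All 14 rotations (rotation i = S[i:]+S[:i]):
  rot[0] = D1b2aD2aCDbb2$
  rot[1] = 1b2aD2aCDbb2$D
  rot[2] = b2aD2aCDbb2$D1
  rot[3] = 2aD2aCDbb2$D1b
  rot[4] = aD2aCDbb2$D1b2
  rot[5] = D2aCDbb2$D1b2a
  rot[6] = 2aCDbb2$D1b2aD
  rot[7] = aCDbb2$D1b2aD2
  rot[8] = CDbb2$D1b2aD2a
  rot[9] = Dbb2$D1b2aD2aC
  rot[10] = bb2$D1b2aD2aCD
  rot[11] = b2$D1b2aD2aCDb
  rot[12] = 2$D1b2aD2aCDbb
  rot[13] = $D1b2aD2aCDbb2
Sorted (with $ < everything):
  sorted[0] = $D1b2aD2aCDbb2  (last char: '2')
  sorted[1] = 1b2aD2aCDbb2$D  (last char: 'D')
  sorted[2] = 2$D1b2aD2aCDbb  (last char: 'b')
  sorted[3] = 2aCDbb2$D1b2aD  (last char: 'D')
  sorted[4] = 2aD2aCDbb2$D1b  (last char: 'b')
  sorted[5] = CDbb2$D1b2aD2a  (last char: 'a')
  sorted[6] = D1b2aD2aCDbb2$  (last char: '$')
  sorted[7] = D2aCDbb2$D1b2a  (last char: 'a')
  sorted[8] = Dbb2$D1b2aD2aC  (last char: 'C')
  sorted[9] = aCDbb2$D1b2aD2  (last char: '2')
  sorted[10] = aD2aCDbb2$D1b2  (last char: '2')
  sorted[11] = b2$D1b2aD2aCDb  (last char: 'b')
  sorted[12] = b2aD2aCDbb2$D1  (last char: '1')
  sorted[13] = bb2$D1b2aD2aCD  (last char: 'D')
Last column: 2DbDba$aC22b1D
Original string S is at sorted index 6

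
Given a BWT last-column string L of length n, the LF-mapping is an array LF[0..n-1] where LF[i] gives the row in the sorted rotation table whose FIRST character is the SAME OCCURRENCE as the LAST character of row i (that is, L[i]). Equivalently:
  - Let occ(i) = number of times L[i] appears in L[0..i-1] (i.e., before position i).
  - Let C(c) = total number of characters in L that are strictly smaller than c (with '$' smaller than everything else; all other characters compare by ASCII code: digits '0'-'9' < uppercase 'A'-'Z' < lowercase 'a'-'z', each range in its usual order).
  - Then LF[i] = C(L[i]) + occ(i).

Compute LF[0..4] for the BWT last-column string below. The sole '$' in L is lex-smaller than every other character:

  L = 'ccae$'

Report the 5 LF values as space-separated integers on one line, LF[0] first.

Answer: 2 3 1 4 0

Derivation:
Char counts: '$':1, 'a':1, 'c':2, 'e':1
C (first-col start): C('$')=0, C('a')=1, C('c')=2, C('e')=4
L[0]='c': occ=0, LF[0]=C('c')+0=2+0=2
L[1]='c': occ=1, LF[1]=C('c')+1=2+1=3
L[2]='a': occ=0, LF[2]=C('a')+0=1+0=1
L[3]='e': occ=0, LF[3]=C('e')+0=4+0=4
L[4]='$': occ=0, LF[4]=C('$')+0=0+0=0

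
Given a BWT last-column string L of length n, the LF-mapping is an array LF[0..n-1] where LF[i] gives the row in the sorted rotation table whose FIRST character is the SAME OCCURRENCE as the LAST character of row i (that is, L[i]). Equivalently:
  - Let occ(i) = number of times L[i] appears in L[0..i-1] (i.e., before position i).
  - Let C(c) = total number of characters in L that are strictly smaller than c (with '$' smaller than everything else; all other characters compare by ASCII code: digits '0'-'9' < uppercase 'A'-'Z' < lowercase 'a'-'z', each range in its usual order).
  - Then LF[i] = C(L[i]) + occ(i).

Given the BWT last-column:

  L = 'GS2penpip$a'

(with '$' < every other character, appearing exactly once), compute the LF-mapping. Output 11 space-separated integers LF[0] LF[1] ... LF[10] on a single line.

Answer: 2 3 1 8 5 7 9 6 10 0 4

Derivation:
Char counts: '$':1, '2':1, 'G':1, 'S':1, 'a':1, 'e':1, 'i':1, 'n':1, 'p':3
C (first-col start): C('$')=0, C('2')=1, C('G')=2, C('S')=3, C('a')=4, C('e')=5, C('i')=6, C('n')=7, C('p')=8
L[0]='G': occ=0, LF[0]=C('G')+0=2+0=2
L[1]='S': occ=0, LF[1]=C('S')+0=3+0=3
L[2]='2': occ=0, LF[2]=C('2')+0=1+0=1
L[3]='p': occ=0, LF[3]=C('p')+0=8+0=8
L[4]='e': occ=0, LF[4]=C('e')+0=5+0=5
L[5]='n': occ=0, LF[5]=C('n')+0=7+0=7
L[6]='p': occ=1, LF[6]=C('p')+1=8+1=9
L[7]='i': occ=0, LF[7]=C('i')+0=6+0=6
L[8]='p': occ=2, LF[8]=C('p')+2=8+2=10
L[9]='$': occ=0, LF[9]=C('$')+0=0+0=0
L[10]='a': occ=0, LF[10]=C('a')+0=4+0=4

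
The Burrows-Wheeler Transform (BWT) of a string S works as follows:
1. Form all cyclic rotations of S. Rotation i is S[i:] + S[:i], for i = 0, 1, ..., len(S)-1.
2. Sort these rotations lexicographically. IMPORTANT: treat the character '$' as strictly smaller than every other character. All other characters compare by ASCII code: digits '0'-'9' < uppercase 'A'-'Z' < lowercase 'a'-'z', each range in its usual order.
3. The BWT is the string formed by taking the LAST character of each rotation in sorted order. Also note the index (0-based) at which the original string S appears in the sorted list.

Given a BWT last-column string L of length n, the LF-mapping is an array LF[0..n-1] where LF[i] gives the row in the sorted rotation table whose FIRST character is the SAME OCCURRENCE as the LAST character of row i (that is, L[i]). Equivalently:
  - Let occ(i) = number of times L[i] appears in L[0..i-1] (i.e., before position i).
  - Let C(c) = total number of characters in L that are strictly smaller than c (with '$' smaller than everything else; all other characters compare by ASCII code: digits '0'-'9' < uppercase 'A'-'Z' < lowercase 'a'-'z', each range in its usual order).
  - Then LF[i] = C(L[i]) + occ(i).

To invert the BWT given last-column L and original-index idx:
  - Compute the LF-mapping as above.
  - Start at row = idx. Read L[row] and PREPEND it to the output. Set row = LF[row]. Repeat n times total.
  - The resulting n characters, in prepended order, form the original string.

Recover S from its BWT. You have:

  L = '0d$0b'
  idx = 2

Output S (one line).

Answer: 0bd0$

Derivation:
LF mapping: 1 4 0 2 3
Walk LF starting at row 2, prepending L[row]:
  step 1: row=2, L[2]='$', prepend. Next row=LF[2]=0
  step 2: row=0, L[0]='0', prepend. Next row=LF[0]=1
  step 3: row=1, L[1]='d', prepend. Next row=LF[1]=4
  step 4: row=4, L[4]='b', prepend. Next row=LF[4]=3
  step 5: row=3, L[3]='0', prepend. Next row=LF[3]=2
Reversed output: 0bd0$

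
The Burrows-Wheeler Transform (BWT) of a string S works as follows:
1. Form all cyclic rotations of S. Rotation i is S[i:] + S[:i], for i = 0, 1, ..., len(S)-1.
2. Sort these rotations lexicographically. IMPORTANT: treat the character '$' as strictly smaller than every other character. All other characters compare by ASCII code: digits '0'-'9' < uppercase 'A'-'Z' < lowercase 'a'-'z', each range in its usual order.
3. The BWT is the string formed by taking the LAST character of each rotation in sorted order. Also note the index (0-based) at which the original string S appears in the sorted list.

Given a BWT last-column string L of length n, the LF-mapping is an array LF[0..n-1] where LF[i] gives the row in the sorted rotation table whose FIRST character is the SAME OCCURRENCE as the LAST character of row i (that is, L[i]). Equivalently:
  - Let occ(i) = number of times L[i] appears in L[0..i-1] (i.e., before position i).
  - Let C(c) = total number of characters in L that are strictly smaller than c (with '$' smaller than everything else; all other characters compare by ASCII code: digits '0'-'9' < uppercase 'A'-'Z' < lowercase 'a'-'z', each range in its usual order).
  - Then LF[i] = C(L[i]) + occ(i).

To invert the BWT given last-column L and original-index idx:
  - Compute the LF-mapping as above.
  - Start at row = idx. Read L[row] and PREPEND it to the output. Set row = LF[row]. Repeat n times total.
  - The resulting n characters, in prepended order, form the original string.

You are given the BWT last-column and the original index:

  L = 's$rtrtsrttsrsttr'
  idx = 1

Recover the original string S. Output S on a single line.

LF mapping: 6 0 1 10 2 11 7 3 12 13 8 4 9 14 15 5
Walk LF starting at row 1, prepending L[row]:
  step 1: row=1, L[1]='$', prepend. Next row=LF[1]=0
  step 2: row=0, L[0]='s', prepend. Next row=LF[0]=6
  step 3: row=6, L[6]='s', prepend. Next row=LF[6]=7
  step 4: row=7, L[7]='r', prepend. Next row=LF[7]=3
  step 5: row=3, L[3]='t', prepend. Next row=LF[3]=10
  step 6: row=10, L[10]='s', prepend. Next row=LF[10]=8
  step 7: row=8, L[8]='t', prepend. Next row=LF[8]=12
  step 8: row=12, L[12]='s', prepend. Next row=LF[12]=9
  step 9: row=9, L[9]='t', prepend. Next row=LF[9]=13
  step 10: row=13, L[13]='t', prepend. Next row=LF[13]=14
  step 11: row=14, L[14]='t', prepend. Next row=LF[14]=15
  step 12: row=15, L[15]='r', prepend. Next row=LF[15]=5
  step 13: row=5, L[5]='t', prepend. Next row=LF[5]=11
  step 14: row=11, L[11]='r', prepend. Next row=LF[11]=4
  step 15: row=4, L[4]='r', prepend. Next row=LF[4]=2
  step 16: row=2, L[2]='r', prepend. Next row=LF[2]=1
Reversed output: rrrtrtttststrss$

Answer: rrrtrtttststrss$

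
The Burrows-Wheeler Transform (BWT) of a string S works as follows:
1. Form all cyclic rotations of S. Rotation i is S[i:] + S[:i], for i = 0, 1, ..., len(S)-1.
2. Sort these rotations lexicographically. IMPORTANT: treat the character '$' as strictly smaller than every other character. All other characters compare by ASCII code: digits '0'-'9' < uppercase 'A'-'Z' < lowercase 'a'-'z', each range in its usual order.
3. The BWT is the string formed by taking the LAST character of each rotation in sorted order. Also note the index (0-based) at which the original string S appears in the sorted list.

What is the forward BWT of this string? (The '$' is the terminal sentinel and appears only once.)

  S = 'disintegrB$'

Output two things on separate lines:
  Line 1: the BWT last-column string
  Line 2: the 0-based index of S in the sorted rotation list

All 11 rotations (rotation i = S[i:]+S[:i]):
  rot[0] = disintegrB$
  rot[1] = isintegrB$d
  rot[2] = sintegrB$di
  rot[3] = integrB$dis
  rot[4] = ntegrB$disi
  rot[5] = tegrB$disin
  rot[6] = egrB$disint
  rot[7] = grB$disinte
  rot[8] = rB$disinteg
  rot[9] = B$disintegr
  rot[10] = $disintegrB
Sorted (with $ < everything):
  sorted[0] = $disintegrB  (last char: 'B')
  sorted[1] = B$disintegr  (last char: 'r')
  sorted[2] = disintegrB$  (last char: '$')
  sorted[3] = egrB$disint  (last char: 't')
  sorted[4] = grB$disinte  (last char: 'e')
  sorted[5] = integrB$dis  (last char: 's')
  sorted[6] = isintegrB$d  (last char: 'd')
  sorted[7] = ntegrB$disi  (last char: 'i')
  sorted[8] = rB$disinteg  (last char: 'g')
  sorted[9] = sintegrB$di  (last char: 'i')
  sorted[10] = tegrB$disin  (last char: 'n')
Last column: Br$tesdigin
Original string S is at sorted index 2

Answer: Br$tesdigin
2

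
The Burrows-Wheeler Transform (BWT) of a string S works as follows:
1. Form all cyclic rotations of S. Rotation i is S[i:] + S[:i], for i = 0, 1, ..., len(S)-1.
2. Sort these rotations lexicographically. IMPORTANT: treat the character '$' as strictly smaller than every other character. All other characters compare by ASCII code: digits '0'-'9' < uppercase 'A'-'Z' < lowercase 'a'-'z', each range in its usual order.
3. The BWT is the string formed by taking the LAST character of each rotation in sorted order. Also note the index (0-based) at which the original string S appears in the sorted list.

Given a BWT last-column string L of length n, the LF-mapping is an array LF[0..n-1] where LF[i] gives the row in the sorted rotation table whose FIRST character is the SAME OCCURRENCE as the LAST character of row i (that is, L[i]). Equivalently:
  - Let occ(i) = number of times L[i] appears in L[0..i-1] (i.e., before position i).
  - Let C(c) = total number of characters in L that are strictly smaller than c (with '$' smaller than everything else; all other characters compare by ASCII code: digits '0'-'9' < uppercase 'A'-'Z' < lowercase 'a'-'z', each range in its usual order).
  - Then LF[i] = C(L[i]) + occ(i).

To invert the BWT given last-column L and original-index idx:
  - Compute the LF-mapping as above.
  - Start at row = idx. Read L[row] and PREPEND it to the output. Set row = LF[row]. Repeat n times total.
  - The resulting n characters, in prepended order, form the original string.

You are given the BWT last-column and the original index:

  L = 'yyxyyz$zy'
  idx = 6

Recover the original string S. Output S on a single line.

Answer: yzzyyyxy$

Derivation:
LF mapping: 2 3 1 4 5 7 0 8 6
Walk LF starting at row 6, prepending L[row]:
  step 1: row=6, L[6]='$', prepend. Next row=LF[6]=0
  step 2: row=0, L[0]='y', prepend. Next row=LF[0]=2
  step 3: row=2, L[2]='x', prepend. Next row=LF[2]=1
  step 4: row=1, L[1]='y', prepend. Next row=LF[1]=3
  step 5: row=3, L[3]='y', prepend. Next row=LF[3]=4
  step 6: row=4, L[4]='y', prepend. Next row=LF[4]=5
  step 7: row=5, L[5]='z', prepend. Next row=LF[5]=7
  step 8: row=7, L[7]='z', prepend. Next row=LF[7]=8
  step 9: row=8, L[8]='y', prepend. Next row=LF[8]=6
Reversed output: yzzyyyxy$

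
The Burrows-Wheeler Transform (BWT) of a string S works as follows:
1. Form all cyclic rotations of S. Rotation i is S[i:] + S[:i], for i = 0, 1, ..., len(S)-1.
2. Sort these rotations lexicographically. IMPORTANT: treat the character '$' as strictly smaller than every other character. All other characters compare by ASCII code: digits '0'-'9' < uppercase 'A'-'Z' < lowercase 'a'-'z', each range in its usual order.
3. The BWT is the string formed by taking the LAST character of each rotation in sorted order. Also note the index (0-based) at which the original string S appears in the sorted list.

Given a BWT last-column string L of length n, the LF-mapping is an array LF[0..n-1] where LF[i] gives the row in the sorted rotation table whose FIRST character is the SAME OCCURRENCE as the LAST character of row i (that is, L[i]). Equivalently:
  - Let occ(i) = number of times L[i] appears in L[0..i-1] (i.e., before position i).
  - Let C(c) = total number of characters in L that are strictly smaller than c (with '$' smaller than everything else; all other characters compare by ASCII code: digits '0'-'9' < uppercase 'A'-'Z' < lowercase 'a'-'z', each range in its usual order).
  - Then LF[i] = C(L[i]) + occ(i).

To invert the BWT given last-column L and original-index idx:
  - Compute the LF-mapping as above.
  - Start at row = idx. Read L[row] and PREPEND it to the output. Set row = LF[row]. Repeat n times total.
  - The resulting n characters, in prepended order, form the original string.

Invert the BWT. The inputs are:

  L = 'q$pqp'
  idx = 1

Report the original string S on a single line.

Answer: ppqq$

Derivation:
LF mapping: 3 0 1 4 2
Walk LF starting at row 1, prepending L[row]:
  step 1: row=1, L[1]='$', prepend. Next row=LF[1]=0
  step 2: row=0, L[0]='q', prepend. Next row=LF[0]=3
  step 3: row=3, L[3]='q', prepend. Next row=LF[3]=4
  step 4: row=4, L[4]='p', prepend. Next row=LF[4]=2
  step 5: row=2, L[2]='p', prepend. Next row=LF[2]=1
Reversed output: ppqq$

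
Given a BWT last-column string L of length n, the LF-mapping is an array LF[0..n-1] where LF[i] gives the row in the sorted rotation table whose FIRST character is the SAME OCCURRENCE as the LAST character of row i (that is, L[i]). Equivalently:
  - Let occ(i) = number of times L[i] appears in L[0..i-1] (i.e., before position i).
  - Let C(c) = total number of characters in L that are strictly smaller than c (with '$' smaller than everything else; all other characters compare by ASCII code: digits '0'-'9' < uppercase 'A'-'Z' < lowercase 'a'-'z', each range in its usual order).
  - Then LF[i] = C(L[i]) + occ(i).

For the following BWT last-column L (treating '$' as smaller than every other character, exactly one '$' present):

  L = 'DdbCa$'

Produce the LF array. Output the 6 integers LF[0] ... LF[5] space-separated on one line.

Char counts: '$':1, 'C':1, 'D':1, 'a':1, 'b':1, 'd':1
C (first-col start): C('$')=0, C('C')=1, C('D')=2, C('a')=3, C('b')=4, C('d')=5
L[0]='D': occ=0, LF[0]=C('D')+0=2+0=2
L[1]='d': occ=0, LF[1]=C('d')+0=5+0=5
L[2]='b': occ=0, LF[2]=C('b')+0=4+0=4
L[3]='C': occ=0, LF[3]=C('C')+0=1+0=1
L[4]='a': occ=0, LF[4]=C('a')+0=3+0=3
L[5]='$': occ=0, LF[5]=C('$')+0=0+0=0

Answer: 2 5 4 1 3 0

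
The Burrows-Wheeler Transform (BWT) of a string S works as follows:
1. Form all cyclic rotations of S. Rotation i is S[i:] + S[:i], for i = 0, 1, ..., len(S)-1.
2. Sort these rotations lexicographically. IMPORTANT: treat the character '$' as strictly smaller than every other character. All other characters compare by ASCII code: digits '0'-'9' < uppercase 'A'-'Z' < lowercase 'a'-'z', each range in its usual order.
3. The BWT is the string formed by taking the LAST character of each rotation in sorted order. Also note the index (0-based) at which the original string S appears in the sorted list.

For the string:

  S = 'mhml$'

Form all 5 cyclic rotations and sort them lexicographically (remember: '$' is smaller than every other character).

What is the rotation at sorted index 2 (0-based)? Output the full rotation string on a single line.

All 5 rotations (rotation i = S[i:]+S[:i]):
  rot[0] = mhml$
  rot[1] = hml$m
  rot[2] = ml$mh
  rot[3] = l$mhm
  rot[4] = $mhml
Sorted (with $ < everything):
  sorted[0] = $mhml
  sorted[1] = hml$m
  sorted[2] = l$mhm
  sorted[3] = mhml$
  sorted[4] = ml$mh
sorted[2] = l$mhm

Answer: l$mhm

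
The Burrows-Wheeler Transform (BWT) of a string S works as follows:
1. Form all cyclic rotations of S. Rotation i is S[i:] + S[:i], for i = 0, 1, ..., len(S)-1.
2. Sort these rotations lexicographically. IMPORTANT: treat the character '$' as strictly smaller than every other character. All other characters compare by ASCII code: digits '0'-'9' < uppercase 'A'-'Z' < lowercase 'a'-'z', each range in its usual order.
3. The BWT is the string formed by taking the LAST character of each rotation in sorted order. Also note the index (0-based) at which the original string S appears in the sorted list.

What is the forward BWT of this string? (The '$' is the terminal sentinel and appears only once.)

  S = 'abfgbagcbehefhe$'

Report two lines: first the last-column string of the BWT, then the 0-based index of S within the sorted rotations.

Answer: e$bgcaghhbbefafe
1

Derivation:
All 16 rotations (rotation i = S[i:]+S[:i]):
  rot[0] = abfgbagcbehefhe$
  rot[1] = bfgbagcbehefhe$a
  rot[2] = fgbagcbehefhe$ab
  rot[3] = gbagcbehefhe$abf
  rot[4] = bagcbehefhe$abfg
  rot[5] = agcbehefhe$abfgb
  rot[6] = gcbehefhe$abfgba
  rot[7] = cbehefhe$abfgbag
  rot[8] = behefhe$abfgbagc
  rot[9] = ehefhe$abfgbagcb
  rot[10] = hefhe$abfgbagcbe
  rot[11] = efhe$abfgbagcbeh
  rot[12] = fhe$abfgbagcbehe
  rot[13] = he$abfgbagcbehef
  rot[14] = e$abfgbagcbehefh
  rot[15] = $abfgbagcbehefhe
Sorted (with $ < everything):
  sorted[0] = $abfgbagcbehefhe  (last char: 'e')
  sorted[1] = abfgbagcbehefhe$  (last char: '$')
  sorted[2] = agcbehefhe$abfgb  (last char: 'b')
  sorted[3] = bagcbehefhe$abfg  (last char: 'g')
  sorted[4] = behefhe$abfgbagc  (last char: 'c')
  sorted[5] = bfgbagcbehefhe$a  (last char: 'a')
  sorted[6] = cbehefhe$abfgbag  (last char: 'g')
  sorted[7] = e$abfgbagcbehefh  (last char: 'h')
  sorted[8] = efhe$abfgbagcbeh  (last char: 'h')
  sorted[9] = ehefhe$abfgbagcb  (last char: 'b')
  sorted[10] = fgbagcbehefhe$ab  (last char: 'b')
  sorted[11] = fhe$abfgbagcbehe  (last char: 'e')
  sorted[12] = gbagcbehefhe$abf  (last char: 'f')
  sorted[13] = gcbehefhe$abfgba  (last char: 'a')
  sorted[14] = he$abfgbagcbehef  (last char: 'f')
  sorted[15] = hefhe$abfgbagcbe  (last char: 'e')
Last column: e$bgcaghhbbefafe
Original string S is at sorted index 1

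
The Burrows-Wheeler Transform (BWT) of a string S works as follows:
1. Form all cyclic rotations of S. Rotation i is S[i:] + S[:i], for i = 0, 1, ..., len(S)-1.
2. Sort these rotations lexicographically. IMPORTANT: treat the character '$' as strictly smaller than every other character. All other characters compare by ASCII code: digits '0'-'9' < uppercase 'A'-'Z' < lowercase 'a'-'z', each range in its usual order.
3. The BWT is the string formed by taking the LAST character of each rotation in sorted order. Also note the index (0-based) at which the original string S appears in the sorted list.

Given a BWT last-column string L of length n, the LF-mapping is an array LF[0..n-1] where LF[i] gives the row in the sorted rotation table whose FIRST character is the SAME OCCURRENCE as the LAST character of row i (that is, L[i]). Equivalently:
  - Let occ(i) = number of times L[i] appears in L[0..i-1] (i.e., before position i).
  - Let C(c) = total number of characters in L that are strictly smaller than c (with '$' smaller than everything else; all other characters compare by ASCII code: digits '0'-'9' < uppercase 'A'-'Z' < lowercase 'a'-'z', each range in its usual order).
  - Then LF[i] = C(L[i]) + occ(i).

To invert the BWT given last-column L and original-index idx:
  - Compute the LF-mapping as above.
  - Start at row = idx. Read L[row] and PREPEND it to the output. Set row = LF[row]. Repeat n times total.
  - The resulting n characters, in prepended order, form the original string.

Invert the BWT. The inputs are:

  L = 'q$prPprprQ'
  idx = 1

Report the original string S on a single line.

Answer: PpprpQrrq$

Derivation:
LF mapping: 6 0 3 7 1 4 8 5 9 2
Walk LF starting at row 1, prepending L[row]:
  step 1: row=1, L[1]='$', prepend. Next row=LF[1]=0
  step 2: row=0, L[0]='q', prepend. Next row=LF[0]=6
  step 3: row=6, L[6]='r', prepend. Next row=LF[6]=8
  step 4: row=8, L[8]='r', prepend. Next row=LF[8]=9
  step 5: row=9, L[9]='Q', prepend. Next row=LF[9]=2
  step 6: row=2, L[2]='p', prepend. Next row=LF[2]=3
  step 7: row=3, L[3]='r', prepend. Next row=LF[3]=7
  step 8: row=7, L[7]='p', prepend. Next row=LF[7]=5
  step 9: row=5, L[5]='p', prepend. Next row=LF[5]=4
  step 10: row=4, L[4]='P', prepend. Next row=LF[4]=1
Reversed output: PpprpQrrq$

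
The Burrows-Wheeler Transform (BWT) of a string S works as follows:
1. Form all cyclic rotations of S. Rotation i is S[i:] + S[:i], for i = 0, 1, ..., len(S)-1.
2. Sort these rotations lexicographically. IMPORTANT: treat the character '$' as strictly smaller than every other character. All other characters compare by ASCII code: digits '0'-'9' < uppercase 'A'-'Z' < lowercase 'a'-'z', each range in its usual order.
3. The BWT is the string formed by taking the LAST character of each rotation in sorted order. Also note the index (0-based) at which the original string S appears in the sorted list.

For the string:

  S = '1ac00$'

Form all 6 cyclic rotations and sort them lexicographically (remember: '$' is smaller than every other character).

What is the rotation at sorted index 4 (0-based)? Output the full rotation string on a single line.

All 6 rotations (rotation i = S[i:]+S[:i]):
  rot[0] = 1ac00$
  rot[1] = ac00$1
  rot[2] = c00$1a
  rot[3] = 00$1ac
  rot[4] = 0$1ac0
  rot[5] = $1ac00
Sorted (with $ < everything):
  sorted[0] = $1ac00
  sorted[1] = 0$1ac0
  sorted[2] = 00$1ac
  sorted[3] = 1ac00$
  sorted[4] = ac00$1
  sorted[5] = c00$1a
sorted[4] = ac00$1

Answer: ac00$1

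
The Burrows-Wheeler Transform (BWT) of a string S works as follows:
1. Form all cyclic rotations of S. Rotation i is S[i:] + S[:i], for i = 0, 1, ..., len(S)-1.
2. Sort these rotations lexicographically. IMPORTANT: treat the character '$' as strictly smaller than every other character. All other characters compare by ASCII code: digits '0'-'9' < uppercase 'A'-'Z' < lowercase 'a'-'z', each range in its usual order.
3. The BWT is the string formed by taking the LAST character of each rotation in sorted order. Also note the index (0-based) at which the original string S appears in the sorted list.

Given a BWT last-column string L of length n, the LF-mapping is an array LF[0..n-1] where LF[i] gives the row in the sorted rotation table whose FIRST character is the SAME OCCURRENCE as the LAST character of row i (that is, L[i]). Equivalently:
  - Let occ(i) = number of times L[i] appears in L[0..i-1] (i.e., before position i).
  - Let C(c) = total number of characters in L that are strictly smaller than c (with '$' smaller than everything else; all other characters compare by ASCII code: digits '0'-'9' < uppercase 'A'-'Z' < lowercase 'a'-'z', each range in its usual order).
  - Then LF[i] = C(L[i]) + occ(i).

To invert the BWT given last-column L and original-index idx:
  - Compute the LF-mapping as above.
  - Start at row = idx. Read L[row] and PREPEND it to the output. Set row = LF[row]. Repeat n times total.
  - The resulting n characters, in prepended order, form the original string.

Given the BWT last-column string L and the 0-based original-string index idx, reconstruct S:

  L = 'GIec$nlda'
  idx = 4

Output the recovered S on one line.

LF mapping: 1 2 6 4 0 8 7 5 3
Walk LF starting at row 4, prepending L[row]:
  step 1: row=4, L[4]='$', prepend. Next row=LF[4]=0
  step 2: row=0, L[0]='G', prepend. Next row=LF[0]=1
  step 3: row=1, L[1]='I', prepend. Next row=LF[1]=2
  step 4: row=2, L[2]='e', prepend. Next row=LF[2]=6
  step 5: row=6, L[6]='l', prepend. Next row=LF[6]=7
  step 6: row=7, L[7]='d', prepend. Next row=LF[7]=5
  step 7: row=5, L[5]='n', prepend. Next row=LF[5]=8
  step 8: row=8, L[8]='a', prepend. Next row=LF[8]=3
  step 9: row=3, L[3]='c', prepend. Next row=LF[3]=4
Reversed output: candleIG$

Answer: candleIG$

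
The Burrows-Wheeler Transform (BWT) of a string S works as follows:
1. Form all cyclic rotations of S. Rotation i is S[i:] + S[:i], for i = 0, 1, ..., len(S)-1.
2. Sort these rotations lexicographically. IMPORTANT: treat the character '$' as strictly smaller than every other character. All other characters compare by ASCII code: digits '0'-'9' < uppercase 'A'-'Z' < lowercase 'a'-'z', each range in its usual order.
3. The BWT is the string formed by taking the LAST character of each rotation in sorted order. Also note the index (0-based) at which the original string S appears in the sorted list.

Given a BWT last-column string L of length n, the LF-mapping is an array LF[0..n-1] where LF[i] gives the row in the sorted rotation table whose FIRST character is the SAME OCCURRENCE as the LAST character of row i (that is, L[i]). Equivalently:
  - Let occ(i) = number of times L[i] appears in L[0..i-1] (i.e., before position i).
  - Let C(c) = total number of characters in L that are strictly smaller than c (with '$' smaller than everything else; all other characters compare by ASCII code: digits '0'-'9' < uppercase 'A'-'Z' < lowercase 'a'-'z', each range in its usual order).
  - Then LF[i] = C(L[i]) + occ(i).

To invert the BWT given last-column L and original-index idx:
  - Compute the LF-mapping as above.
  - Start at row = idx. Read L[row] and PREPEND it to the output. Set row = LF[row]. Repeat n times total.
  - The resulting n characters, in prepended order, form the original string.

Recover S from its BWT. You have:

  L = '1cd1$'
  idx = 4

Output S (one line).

LF mapping: 1 3 4 2 0
Walk LF starting at row 4, prepending L[row]:
  step 1: row=4, L[4]='$', prepend. Next row=LF[4]=0
  step 2: row=0, L[0]='1', prepend. Next row=LF[0]=1
  step 3: row=1, L[1]='c', prepend. Next row=LF[1]=3
  step 4: row=3, L[3]='1', prepend. Next row=LF[3]=2
  step 5: row=2, L[2]='d', prepend. Next row=LF[2]=4
Reversed output: d1c1$

Answer: d1c1$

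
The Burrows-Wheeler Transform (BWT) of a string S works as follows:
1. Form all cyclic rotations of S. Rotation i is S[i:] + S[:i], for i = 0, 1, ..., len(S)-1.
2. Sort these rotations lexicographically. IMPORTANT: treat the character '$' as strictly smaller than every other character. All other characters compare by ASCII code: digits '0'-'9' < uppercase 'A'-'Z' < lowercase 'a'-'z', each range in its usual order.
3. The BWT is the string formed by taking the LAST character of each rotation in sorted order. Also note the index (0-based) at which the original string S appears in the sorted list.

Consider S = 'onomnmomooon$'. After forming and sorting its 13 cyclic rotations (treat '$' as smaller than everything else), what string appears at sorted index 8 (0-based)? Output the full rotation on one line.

Answer: omooon$onomnm

Derivation:
All 13 rotations (rotation i = S[i:]+S[:i]):
  rot[0] = onomnmomooon$
  rot[1] = nomnmomooon$o
  rot[2] = omnmomooon$on
  rot[3] = mnmomooon$ono
  rot[4] = nmomooon$onom
  rot[5] = momooon$onomn
  rot[6] = omooon$onomnm
  rot[7] = mooon$onomnmo
  rot[8] = ooon$onomnmom
  rot[9] = oon$onomnmomo
  rot[10] = on$onomnmomoo
  rot[11] = n$onomnmomooo
  rot[12] = $onomnmomooon
Sorted (with $ < everything):
  sorted[0] = $onomnmomooon
  sorted[1] = mnmomooon$ono
  sorted[2] = momooon$onomn
  sorted[3] = mooon$onomnmo
  sorted[4] = n$onomnmomooo
  sorted[5] = nmomooon$onom
  sorted[6] = nomnmomooon$o
  sorted[7] = omnmomooon$on
  sorted[8] = omooon$onomnm
  sorted[9] = on$onomnmomoo
  sorted[10] = onomnmomooon$
  sorted[11] = oon$onomnmomo
  sorted[12] = ooon$onomnmom
sorted[8] = omooon$onomnm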